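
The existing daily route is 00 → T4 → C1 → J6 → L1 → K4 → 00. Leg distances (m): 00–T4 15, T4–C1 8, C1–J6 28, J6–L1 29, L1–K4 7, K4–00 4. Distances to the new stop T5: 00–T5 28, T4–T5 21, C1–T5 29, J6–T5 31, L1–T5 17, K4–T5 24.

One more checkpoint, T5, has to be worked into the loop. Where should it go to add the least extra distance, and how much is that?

Insertion cost between consecutive stops i–j is d(i,T5) + d(T5,j) − d(i,j):
  between 00 and T4: 28 + 21 − 15 = 34
  between T4 and C1: 21 + 29 − 8 = 42
  between C1 and J6: 29 + 31 − 28 = 32
  between J6 and L1: 31 + 17 − 29 = 19
  between L1 and K4: 17 + 24 − 7 = 34
  between K4 and 00: 24 + 28 − 4 = 48
Cheapest insertion is between J6 and L1, adding 19.
New total = 91 + 19 = 110.

Adding 19 m by placing T5 on the J6–L1 leg.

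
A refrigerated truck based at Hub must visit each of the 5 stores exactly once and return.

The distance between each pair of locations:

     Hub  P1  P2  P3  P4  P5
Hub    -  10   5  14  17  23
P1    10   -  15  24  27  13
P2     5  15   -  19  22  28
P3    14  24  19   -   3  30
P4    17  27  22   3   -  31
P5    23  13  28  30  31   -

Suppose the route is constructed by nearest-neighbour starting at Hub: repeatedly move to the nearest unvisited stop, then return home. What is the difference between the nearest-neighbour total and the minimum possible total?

Hub: P2=5, P1=10, P3=14, P4=17, P5=23 ⇒ P2
P2: P1=15, P3=19, P4=22, P5=28 ⇒ P1
P1: P5=13, P3=24, P4=27 ⇒ P5
P5: P3=30, P4=31 ⇒ P3
P3: P4=3 ⇒ P4
NN route Hub → P2 → P1 → P5 → P3 → P4 → Hub costs 83.
Optimal: Hub → P1 → P5 → P4 → P3 → P2 → Hub costs 81 (by enumerating all 60 distinct tours).
Excess = 83 − 81 = 2.

Excess over optimum: 2.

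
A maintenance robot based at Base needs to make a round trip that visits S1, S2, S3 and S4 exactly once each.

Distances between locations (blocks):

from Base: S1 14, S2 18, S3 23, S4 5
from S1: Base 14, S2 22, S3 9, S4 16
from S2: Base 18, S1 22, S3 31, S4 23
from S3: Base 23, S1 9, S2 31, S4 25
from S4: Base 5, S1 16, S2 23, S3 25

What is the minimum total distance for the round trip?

Minimum total distance: 79 blocks.

With 4 stops there are 4!/2 = 12 distinct round trips (a route and its reverse cost the same).
Base-S1-S2-S3-S4-Base: 14+22+31+25+5 = 97
Base-S1-S2-S4-S3-Base: 14+22+23+25+23 = 107
Base-S1-S3-S2-S4-Base: 14+9+31+23+5 = 82
Base-S1-S3-S4-S2-Base: 14+9+25+23+18 = 89
Base-S1-S4-S2-S3-Base: 14+16+23+31+23 = 107
Base-S1-S4-S3-S2-Base: 14+16+25+31+18 = 104
Base-S2-S1-S3-S4-Base: 18+22+9+25+5 = 79
Base-S2-S1-S4-S3-Base: 18+22+16+25+23 = 104
Base-S2-S3-S1-S4-Base: 18+31+9+16+5 = 79
Base-S2-S4-S1-S3-Base: 18+23+16+9+23 = 89
Base-S3-S1-S2-S4-Base: 23+9+22+23+5 = 82
Base-S3-S2-S1-S4-Base: 23+31+22+16+5 = 97
The minimum is 79.
One optimal route: Base → S2 → S1 → S3 → S4 → Base (or its reverse).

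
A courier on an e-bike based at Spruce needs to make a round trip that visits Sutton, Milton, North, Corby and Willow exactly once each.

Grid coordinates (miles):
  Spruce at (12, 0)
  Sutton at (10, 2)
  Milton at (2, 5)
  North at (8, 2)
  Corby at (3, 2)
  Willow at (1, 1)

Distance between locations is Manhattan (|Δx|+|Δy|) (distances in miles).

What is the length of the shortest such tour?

32 miles — the shortest possible round trip.

Spruce → Sutton → Milton → North → Corby → Willow → Spruce: 4+11+9+5+3+12 = 44
Spruce → Sutton → Milton → North → Willow → Corby → Spruce: 4+11+9+8+3+11 = 46
Spruce → Sutton → Milton → Corby → North → Willow → Spruce: 4+11+4+5+8+12 = 44
Spruce → Sutton → Milton → Corby → Willow → North → Spruce: 4+11+4+3+8+6 = 36
Spruce → Sutton → Milton → Willow → North → Corby → Spruce: 4+11+5+8+5+11 = 44
Spruce → Sutton → Milton → Willow → Corby → North → Spruce: 4+11+5+3+5+6 = 34
Spruce → Sutton → North → Milton → Corby → Willow → Spruce: 4+2+9+4+3+12 = 34
Spruce → Sutton → North → Milton → Willow → Corby → Spruce: 4+2+9+5+3+11 = 34
Spruce → Sutton → North → Corby → Milton → Willow → Spruce: 4+2+5+4+5+12 = 32
Spruce → Sutton → North → Corby → Willow → Milton → Spruce: 4+2+5+3+5+15 = 34
Spruce → Sutton → North → Willow → Milton → Corby → Spruce: 4+2+8+5+4+11 = 34
Spruce → Sutton → North → Willow → Corby → Milton → Spruce: 4+2+8+3+4+15 = 36
Spruce → Sutton → Corby → Milton → North → Willow → Spruce: 4+7+4+9+8+12 = 44
Spruce → Sutton → Corby → Milton → Willow → North → Spruce: 4+7+4+5+8+6 = 34
… (46 more)
The minimum is 32.
One optimal route: Spruce → Sutton → North → Corby → Milton → Willow → Spruce (or its reverse).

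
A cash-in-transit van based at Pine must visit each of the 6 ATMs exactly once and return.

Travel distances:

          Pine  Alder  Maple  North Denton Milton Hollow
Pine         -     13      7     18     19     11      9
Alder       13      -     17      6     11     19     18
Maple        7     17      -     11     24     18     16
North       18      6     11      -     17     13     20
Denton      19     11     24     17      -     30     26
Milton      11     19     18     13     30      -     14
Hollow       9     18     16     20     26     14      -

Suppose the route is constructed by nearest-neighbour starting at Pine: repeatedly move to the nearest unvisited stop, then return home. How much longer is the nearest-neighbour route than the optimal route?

Pine: Maple=7, Hollow=9, Milton=11, Alder=13, North=18, Denton=19 ⇒ Maple
Maple: North=11, Hollow=16, Alder=17, Milton=18, Denton=24 ⇒ North
North: Alder=6, Milton=13, Denton=17, Hollow=20 ⇒ Alder
Alder: Denton=11, Hollow=18, Milton=19 ⇒ Denton
Denton: Hollow=26, Milton=30 ⇒ Hollow
Hollow: Milton=14 ⇒ Milton
NN route Pine → Maple → North → Alder → Denton → Hollow → Milton → Pine costs 86.
Optimal: Pine → Maple → Denton → Alder → North → Milton → Hollow → Pine costs 84 (by enumerating all 360 distinct tours).
Excess = 86 − 84 = 2.

Excess over optimum: 2.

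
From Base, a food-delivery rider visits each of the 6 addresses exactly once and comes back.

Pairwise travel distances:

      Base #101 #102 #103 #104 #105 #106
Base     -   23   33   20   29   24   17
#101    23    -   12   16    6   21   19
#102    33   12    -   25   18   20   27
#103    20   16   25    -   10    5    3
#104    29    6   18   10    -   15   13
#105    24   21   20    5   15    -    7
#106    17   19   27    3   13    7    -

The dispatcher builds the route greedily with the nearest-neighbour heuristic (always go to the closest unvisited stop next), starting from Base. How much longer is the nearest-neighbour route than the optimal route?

Base: #106=17, #103=20, #101=23, #105=24, #104=29, #102=33 ⇒ #106
#106: #103=3, #105=7, #104=13, #101=19, #102=27 ⇒ #103
#103: #105=5, #104=10, #101=16, #102=25 ⇒ #105
#105: #104=15, #102=20, #101=21 ⇒ #104
#104: #101=6, #102=18 ⇒ #101
#101: #102=12 ⇒ #102
NN route Base → #106 → #103 → #105 → #104 → #101 → #102 → Base costs 91.
Optimal: Base → #102 → #101 → #104 → #103 → #105 → #106 → Base costs 90 (by enumerating all 360 distinct tours).
Excess = 91 − 90 = 1.

Excess over optimum: 1.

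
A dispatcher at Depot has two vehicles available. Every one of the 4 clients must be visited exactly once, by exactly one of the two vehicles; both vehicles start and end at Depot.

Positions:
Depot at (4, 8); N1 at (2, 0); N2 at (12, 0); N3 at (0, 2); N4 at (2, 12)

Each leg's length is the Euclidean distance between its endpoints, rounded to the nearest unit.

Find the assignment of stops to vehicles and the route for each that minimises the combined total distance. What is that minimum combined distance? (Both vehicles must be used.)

Try each way of splitting the stops between the two vehicles (each non-empty) and, for each split, find the best tour for each vehicle:
  {N1} + {N2, N3, N4}: 16 + 37 = 53
  {N2} + {N1, N3, N4}: 22 + 25 = 47
  {N1, N2} + {N3, N4}: 29 + 21 = 50
  {N3} + {N1, N2, N4}: 14 + 37 = 51
  {N1, N3} + {N2, N4}: 18 + 31 = 49
  {N2, N3} + {N1, N4}: 30 + 24 = 54
  … (7 splits in total)
  {N1, N2, N3} + {N4}: 31 + 8 = 39  ← best
Best: vehicle 1 Depot → N2 → N1 → N3 → Depot = 31; vehicle 2 Depot → N4 → Depot = 8; combined 39.

39 — the smallest possible combined total.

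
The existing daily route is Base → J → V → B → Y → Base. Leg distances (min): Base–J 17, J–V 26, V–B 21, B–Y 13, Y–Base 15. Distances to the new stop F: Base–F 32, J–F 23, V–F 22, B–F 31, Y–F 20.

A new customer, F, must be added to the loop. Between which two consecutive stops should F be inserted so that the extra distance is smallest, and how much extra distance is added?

Insertion cost between consecutive stops i–j is d(i,F) + d(F,j) − d(i,j):
  between Base and J: 32 + 23 − 17 = 38
  between J and V: 23 + 22 − 26 = 19
  between V and B: 22 + 31 − 21 = 32
  between B and Y: 31 + 20 − 13 = 38
  between Y and Base: 20 + 32 − 15 = 37
Cheapest insertion is between J and V, adding 19.
New total = 92 + 19 = 111.

+19 min — insert F between J and V.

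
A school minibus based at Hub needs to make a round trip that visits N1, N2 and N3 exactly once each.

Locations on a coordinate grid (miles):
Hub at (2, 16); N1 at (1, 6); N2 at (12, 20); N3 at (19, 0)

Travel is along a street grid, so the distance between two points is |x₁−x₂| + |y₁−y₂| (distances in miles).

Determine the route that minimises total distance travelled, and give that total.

With 3 stops there are 3!/2 = 3 distinct round trips (a route and its reverse cost the same).
Hub → N1 → N2 → N3 → Hub: 11+25+27+33 = 96
Hub → N1 → N3 → N2 → Hub: 11+24+27+14 = 76
Hub → N2 → N1 → N3 → Hub: 14+25+24+33 = 96
The minimum is 76.
One optimal route: Hub → N1 → N3 → N2 → Hub (or its reverse).

Shortest round trip = 76 miles.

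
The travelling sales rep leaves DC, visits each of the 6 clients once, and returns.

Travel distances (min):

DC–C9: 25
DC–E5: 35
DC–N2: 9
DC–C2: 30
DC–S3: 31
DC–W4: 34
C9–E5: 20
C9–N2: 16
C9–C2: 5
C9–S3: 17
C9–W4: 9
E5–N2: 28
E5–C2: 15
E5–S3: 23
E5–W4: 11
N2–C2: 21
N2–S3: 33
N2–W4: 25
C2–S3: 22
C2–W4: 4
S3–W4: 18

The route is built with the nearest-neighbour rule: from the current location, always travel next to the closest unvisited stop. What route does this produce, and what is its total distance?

DC → [N2:9 / C9:25 / C2:30 / S3:31 / W4:34 / E5:35] → N2 (9)
N2 → [C9:16 / C2:21 / W4:25 / E5:28 / S3:33] → C9 (16)
C9 → [C2:5 / W4:9 / S3:17 / E5:20] → C2 (5)
C2 → [W4:4 / E5:15 / S3:22] → W4 (4)
W4 → [E5:11 / S3:18] → E5 (11)
E5 → [S3:23] → S3 (23)
Return S3→DC: 31.
Total = 9 + 16 + 5 + 4 + 11 + 23 + 31 = 99.

Nearest-neighbour total = 99 min; route DC → N2 → C9 → C2 → W4 → E5 → S3 → DC.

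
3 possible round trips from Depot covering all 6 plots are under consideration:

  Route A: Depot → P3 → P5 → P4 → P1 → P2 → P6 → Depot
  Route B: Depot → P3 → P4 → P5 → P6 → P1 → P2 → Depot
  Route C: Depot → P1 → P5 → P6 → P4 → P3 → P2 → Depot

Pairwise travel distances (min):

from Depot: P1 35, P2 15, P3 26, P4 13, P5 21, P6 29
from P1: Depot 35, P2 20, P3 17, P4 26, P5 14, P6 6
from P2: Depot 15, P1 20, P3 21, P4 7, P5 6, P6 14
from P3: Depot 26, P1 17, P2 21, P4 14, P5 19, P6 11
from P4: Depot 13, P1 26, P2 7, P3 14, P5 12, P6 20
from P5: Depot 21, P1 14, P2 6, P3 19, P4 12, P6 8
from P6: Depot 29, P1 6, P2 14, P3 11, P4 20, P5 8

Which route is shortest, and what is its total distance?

Shortest is Route B, total 101 min.

Route A: 26 + 19 + 12 + 26 + 20 + 14 + 29 = 146
Route B: 26 + 14 + 12 + 8 + 6 + 20 + 15 = 101
Route C: 35 + 14 + 8 + 20 + 14 + 21 + 15 = 127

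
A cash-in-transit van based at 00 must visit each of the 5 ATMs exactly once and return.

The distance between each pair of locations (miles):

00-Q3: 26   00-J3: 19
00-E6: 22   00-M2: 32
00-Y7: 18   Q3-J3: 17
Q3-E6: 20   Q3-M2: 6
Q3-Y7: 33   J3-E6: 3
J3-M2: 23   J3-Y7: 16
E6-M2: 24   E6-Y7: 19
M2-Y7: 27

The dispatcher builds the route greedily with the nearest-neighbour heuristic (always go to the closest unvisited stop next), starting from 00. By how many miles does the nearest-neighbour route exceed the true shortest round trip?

00: Y7=18, J3=19, E6=22, Q3=26, M2=32 ⇒ Y7
Y7: J3=16, E6=19, M2=27, Q3=33 ⇒ J3
J3: E6=3, Q3=17, M2=23 ⇒ E6
E6: Q3=20, M2=24 ⇒ Q3
Q3: M2=6 ⇒ M2
NN route 00 → Y7 → J3 → E6 → Q3 → M2 → 00 costs 95.
Optimal: 00 → Q3 → M2 → E6 → J3 → Y7 → 00 costs 93 (by enumerating all 60 distinct tours).
Excess = 95 − 93 = 2.

Excess over optimum: 2 miles.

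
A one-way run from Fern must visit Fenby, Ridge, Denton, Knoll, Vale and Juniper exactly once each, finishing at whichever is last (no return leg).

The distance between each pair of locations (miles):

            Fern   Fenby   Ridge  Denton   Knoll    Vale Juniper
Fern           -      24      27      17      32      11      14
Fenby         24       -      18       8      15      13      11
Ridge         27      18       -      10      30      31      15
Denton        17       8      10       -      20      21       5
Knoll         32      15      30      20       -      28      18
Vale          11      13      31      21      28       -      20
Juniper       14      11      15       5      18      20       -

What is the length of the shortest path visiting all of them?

Shortest open route: 72 miles.

There are 6! = 720 possible orderings.
Fern→Fenby→Ridge→Denton→Knoll→Vale→Juniper: 24+18+10+20+28+20 = 120
Fern→Fenby→Ridge→Denton→Knoll→Juniper→Vale: 24+18+10+20+18+20 = 110
Fern→Fenby→Ridge→Denton→Vale→Knoll→Juniper: 24+18+10+21+28+18 = 119
Fern→Fenby→Ridge→Denton→Vale→Juniper→Knoll: 24+18+10+21+20+18 = 111
Fern→Fenby→Ridge→Denton→Juniper→Knoll→Vale: 24+18+10+5+18+28 = 103
Fern→Fenby→Ridge→Denton→Juniper→Vale→Knoll: 24+18+10+5+20+28 = 105
Fern→Fenby→Ridge→Knoll→Denton→Vale→Juniper: 24+18+30+20+21+20 = 133
Fern→Fenby→Ridge→Knoll→Denton→Juniper→Vale: 24+18+30+20+5+20 = 117
… (712 more)
Fern→Vale→Fenby→Knoll→Juniper→Denton→Ridge: 11+13+15+18+5+10 = 72  ← best
The minimum is 72.
One shortest path: Fern → Vale → Fenby → Knoll → Juniper → Denton → Ridge.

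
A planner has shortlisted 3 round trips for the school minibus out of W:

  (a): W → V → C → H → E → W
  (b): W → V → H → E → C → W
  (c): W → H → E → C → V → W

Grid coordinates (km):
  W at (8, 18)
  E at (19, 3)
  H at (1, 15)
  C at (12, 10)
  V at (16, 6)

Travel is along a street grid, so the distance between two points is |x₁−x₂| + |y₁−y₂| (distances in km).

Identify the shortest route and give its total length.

Shortest is (c), total 82 km.

(a): 20 + 8 + 16 + 30 + 26 = 100
(b): 20 + 24 + 30 + 14 + 12 = 100
(c): 10 + 30 + 14 + 8 + 20 = 82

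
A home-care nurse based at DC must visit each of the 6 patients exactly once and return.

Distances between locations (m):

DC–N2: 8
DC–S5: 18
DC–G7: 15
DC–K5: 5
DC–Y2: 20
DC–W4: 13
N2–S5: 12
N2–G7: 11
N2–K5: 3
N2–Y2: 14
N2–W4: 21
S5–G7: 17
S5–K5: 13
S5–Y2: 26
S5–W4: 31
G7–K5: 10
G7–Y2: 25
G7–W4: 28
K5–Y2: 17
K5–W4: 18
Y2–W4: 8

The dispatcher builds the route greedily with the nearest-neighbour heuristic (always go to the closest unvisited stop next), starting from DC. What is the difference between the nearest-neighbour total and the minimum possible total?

From DC: K5=5, N2=8, W4=13, G7=15, S5=18, Y2=20 → choose K5 (5).
From K5: N2=3, G7=10, S5=13, Y2=17, W4=18 → choose N2 (3).
From N2: G7=11, S5=12, Y2=14, W4=21 → choose G7 (11).
From G7: S5=17, Y2=25, W4=28 → choose S5 (17).
From S5: Y2=26, W4=31 → choose Y2 (26).
From Y2: W4=8 → choose W4 (8).
NN route DC → K5 → N2 → G7 → S5 → Y2 → W4 → DC costs 83.
Optimal: DC → K5 → G7 → S5 → N2 → Y2 → W4 → DC costs 79 (by enumerating all 360 distinct tours).
Excess = 83 − 79 = 4.

4 m longer than the optimal tour.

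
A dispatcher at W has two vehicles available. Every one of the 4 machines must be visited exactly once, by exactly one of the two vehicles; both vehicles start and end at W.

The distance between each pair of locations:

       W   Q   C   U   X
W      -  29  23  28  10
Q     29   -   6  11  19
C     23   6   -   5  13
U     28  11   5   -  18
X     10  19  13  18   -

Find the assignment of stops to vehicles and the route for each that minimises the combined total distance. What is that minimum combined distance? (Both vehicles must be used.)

Check every non-empty split of the stops between the two vehicles; for each half take its own optimal tour:
  {Q} + {C, U, X}: 58 + 56 = 114
  {C} + {Q, U, X}: 46 + 68 = 114
  {Q, C} + {U, X}: 58 + 56 = 114
  {U} + {Q, C, X}: 56 + 58 = 114
  {Q, U} + {C, X}: 68 + 46 = 114
  {C, U} + {Q, X}: 56 + 58 = 114
  … (7 splits in total)
  {Q, C, U} + {X}: 68 + 20 = 88  ← best
Best: vehicle 1 W → Q → C → U → W = 68; vehicle 2 W → X → W = 20; combined 88.

88 — the smallest possible combined total.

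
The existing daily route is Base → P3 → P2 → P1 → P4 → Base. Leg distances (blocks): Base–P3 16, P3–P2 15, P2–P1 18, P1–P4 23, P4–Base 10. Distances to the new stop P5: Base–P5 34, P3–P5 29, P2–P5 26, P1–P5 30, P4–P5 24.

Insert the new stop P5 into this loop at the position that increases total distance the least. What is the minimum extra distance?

Insertion cost between consecutive stops i–j is d(i,P5) + d(P5,j) − d(i,j):
  between Base and P3: 34 + 29 − 16 = 47
  between P3 and P2: 29 + 26 − 15 = 40
  between P2 and P1: 26 + 30 − 18 = 38
  between P1 and P4: 30 + 24 − 23 = 31
  between P4 and Base: 24 + 34 − 10 = 48
Cheapest insertion is between P1 and P4, adding 31.
New total = 82 + 31 = 113.

Adding 31 blocks by placing P5 on the P1–P4 leg.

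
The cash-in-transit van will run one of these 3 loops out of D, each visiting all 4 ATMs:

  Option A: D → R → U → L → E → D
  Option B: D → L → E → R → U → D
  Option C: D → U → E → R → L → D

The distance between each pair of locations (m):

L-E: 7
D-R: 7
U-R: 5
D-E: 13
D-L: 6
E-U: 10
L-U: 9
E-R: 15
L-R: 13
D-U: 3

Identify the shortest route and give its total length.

Option A: 7 + 5 + 9 + 7 + 13 = 41
Option B: 6 + 7 + 15 + 5 + 3 = 36
Option C: 3 + 10 + 15 + 13 + 6 = 47

36 m — Option B is the shortest.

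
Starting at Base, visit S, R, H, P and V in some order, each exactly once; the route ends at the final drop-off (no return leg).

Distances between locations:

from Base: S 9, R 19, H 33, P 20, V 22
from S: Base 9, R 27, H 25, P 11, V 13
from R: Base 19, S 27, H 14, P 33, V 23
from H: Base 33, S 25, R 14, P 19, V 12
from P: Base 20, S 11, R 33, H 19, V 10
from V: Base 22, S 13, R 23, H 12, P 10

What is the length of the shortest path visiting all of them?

Minimum one-way distance = 56.

There are 5! = 120 possible orderings.
Base → S → R → H → P → V: 9+27+14+19+10 = 79
Base → S → R → H → V → P: 9+27+14+12+10 = 72
Base → S → R → P → H → V: 9+27+33+19+12 = 100
Base → S → R → P → V → H: 9+27+33+10+12 = 91
Base → S → R → V → H → P: 9+27+23+12+19 = 90
Base → S → R → V → P → H: 9+27+23+10+19 = 88
Base → S → H → R → P → V: 9+25+14+33+10 = 91
Base → S → H → R → V → P: 9+25+14+23+10 = 81
Base → S → H → P → R → V: 9+25+19+33+23 = 109
Base → S → H → P → V → R: 9+25+19+10+23 = 86
Base → S → H → V → R → P: 9+25+12+23+33 = 102
Base → S → H → V → P → R: 9+25+12+10+33 = 89
Base → S → P → R → H → V: 9+11+33+14+12 = 79
Base → S → P → R → V → H: 9+11+33+23+12 = 88
… (106 more)
Base → S → P → V → H → R: 9+11+10+12+14 = 56  ← best
The minimum is 56.
One shortest path: Base → S → P → V → H → R.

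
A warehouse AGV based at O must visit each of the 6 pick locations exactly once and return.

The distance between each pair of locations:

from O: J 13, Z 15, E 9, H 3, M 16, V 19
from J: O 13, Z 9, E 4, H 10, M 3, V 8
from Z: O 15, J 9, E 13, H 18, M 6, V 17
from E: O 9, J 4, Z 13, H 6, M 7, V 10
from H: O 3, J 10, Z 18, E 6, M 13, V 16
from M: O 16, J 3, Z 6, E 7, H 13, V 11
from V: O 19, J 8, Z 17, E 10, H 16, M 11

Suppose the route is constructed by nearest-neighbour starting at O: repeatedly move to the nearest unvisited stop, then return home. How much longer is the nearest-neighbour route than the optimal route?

From O: H=3, E=9, J=13, Z=15, M=16, V=19 → choose H (3).
From H: E=6, J=10, M=13, V=16, Z=18 → choose E (6).
From E: J=4, M=7, V=10, Z=13 → choose J (4).
From J: M=3, V=8, Z=9 → choose M (3).
From M: Z=6, V=11 → choose Z (6).
From Z: V=17 → choose V (17).
NN route O → H → E → J → M → Z → V → O costs 58.
Optimal: O → Z → M → J → V → E → H → O costs 51 (by enumerating all 360 distinct tours).
Excess = 58 − 51 = 7.

Excess over optimum: 7.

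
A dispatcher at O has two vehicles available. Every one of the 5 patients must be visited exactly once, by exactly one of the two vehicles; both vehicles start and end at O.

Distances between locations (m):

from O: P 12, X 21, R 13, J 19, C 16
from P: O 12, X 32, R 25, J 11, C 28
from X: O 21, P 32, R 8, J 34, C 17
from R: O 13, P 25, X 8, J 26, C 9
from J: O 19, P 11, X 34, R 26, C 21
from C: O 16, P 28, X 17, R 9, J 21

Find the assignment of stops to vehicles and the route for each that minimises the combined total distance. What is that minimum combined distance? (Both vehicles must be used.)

Minimum combined distance: 96 m.

Try each way of splitting the stops between the two vehicles (each non-empty) and, for each split, find the best tour for each vehicle:
  {P} + {X, R, J, C}: 24 + 78 = 102
  {X} + {P, R, J, C}: 42 + 66 = 108
  {P, X} + {R, J, C}: 65 + 62 = 127
  {R} + {P, X, J, C}: 26 + 82 = 108
  {P, R} + {X, J, C}: 50 + 78 = 128
  {X, R} + {P, J, C}: 42 + 60 = 102
  … (15 splits in total)
  {P, J} + {X, R, C}: 42 + 54 = 96  ← best
Best: vehicle 1 O → P → J → O = 42; vehicle 2 O → X → R → C → O = 54; combined 96.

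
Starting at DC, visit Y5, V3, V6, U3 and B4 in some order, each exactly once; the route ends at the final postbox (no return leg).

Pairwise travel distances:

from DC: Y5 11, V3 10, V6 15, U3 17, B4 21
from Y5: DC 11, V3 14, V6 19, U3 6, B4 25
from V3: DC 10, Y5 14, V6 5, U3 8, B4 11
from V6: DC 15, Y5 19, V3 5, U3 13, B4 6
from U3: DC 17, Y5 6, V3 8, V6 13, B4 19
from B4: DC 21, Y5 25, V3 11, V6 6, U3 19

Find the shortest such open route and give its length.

Minimum one-way distance = 36.

There are 5! = 120 possible orderings.
DC → Y5 → V3 → V6 → U3 → B4: 11+14+5+13+19 = 62
DC → Y5 → V3 → V6 → B4 → U3: 11+14+5+6+19 = 55
DC → Y5 → V3 → U3 → V6 → B4: 11+14+8+13+6 = 52
DC → Y5 → V3 → U3 → B4 → V6: 11+14+8+19+6 = 58
DC → Y5 → V3 → B4 → V6 → U3: 11+14+11+6+13 = 55
DC → Y5 → V3 → B4 → U3 → V6: 11+14+11+19+13 = 68
DC → Y5 → V6 → V3 → U3 → B4: 11+19+5+8+19 = 62
DC → Y5 → V6 → V3 → B4 → U3: 11+19+5+11+19 = 65
DC → Y5 → V6 → U3 → V3 → B4: 11+19+13+8+11 = 62
DC → Y5 → V6 → U3 → B4 → V3: 11+19+13+19+11 = 73
DC → Y5 → V6 → B4 → V3 → U3: 11+19+6+11+8 = 55
DC → Y5 → V6 → B4 → U3 → V3: 11+19+6+19+8 = 63
DC → Y5 → U3 → V3 → V6 → B4: 11+6+8+5+6 = 36
DC → Y5 → U3 → V3 → B4 → V6: 11+6+8+11+6 = 42
… (106 more)
The minimum is 36.
One shortest path: DC → Y5 → U3 → V3 → V6 → B4.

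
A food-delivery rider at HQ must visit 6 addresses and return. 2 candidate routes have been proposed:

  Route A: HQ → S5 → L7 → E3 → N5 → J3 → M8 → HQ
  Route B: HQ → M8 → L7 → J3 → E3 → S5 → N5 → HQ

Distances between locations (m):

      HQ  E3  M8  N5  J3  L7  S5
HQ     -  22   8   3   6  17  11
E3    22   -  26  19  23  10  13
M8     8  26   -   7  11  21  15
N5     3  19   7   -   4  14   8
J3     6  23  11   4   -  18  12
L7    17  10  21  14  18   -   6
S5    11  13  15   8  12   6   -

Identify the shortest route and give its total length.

69 m — Route A is the shortest.

Route A: 11 + 6 + 10 + 19 + 4 + 11 + 8 = 69
Route B: 8 + 21 + 18 + 23 + 13 + 8 + 3 = 94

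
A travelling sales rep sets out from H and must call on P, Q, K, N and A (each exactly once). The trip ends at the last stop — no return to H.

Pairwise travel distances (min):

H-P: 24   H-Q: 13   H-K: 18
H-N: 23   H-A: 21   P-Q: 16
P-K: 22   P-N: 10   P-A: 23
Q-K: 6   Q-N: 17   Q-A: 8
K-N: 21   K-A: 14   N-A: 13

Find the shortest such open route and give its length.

There are 5! = 120 possible orderings.
H→P→Q→K→N→A: 24+16+6+21+13 = 80
H→P→Q→K→A→N: 24+16+6+14+13 = 73
H→P→Q→N→K→A: 24+16+17+21+14 = 92
H→P→Q→N→A→K: 24+16+17+13+14 = 84
H→P→Q→A→K→N: 24+16+8+14+21 = 83
H→P→Q→A→N→K: 24+16+8+13+21 = 82
H→P→K→Q→N→A: 24+22+6+17+13 = 82
H→P→K→Q→A→N: 24+22+6+8+13 = 73
H→P→K→N→Q→A: 24+22+21+17+8 = 92
H→P→K→N→A→Q: 24+22+21+13+8 = 88
H→P→K→A→Q→N: 24+22+14+8+17 = 85
H→P→K→A→N→Q: 24+22+14+13+17 = 90
H→P→N→Q→K→A: 24+10+17+6+14 = 71
H→P→N→Q→A→K: 24+10+17+8+14 = 73
… (106 more)
H→K→Q→A→N→P: 18+6+8+13+10 = 55  ← best
The minimum is 55.
One shortest path: H → K → Q → A → N → P.

55 min — the minimum one-way total.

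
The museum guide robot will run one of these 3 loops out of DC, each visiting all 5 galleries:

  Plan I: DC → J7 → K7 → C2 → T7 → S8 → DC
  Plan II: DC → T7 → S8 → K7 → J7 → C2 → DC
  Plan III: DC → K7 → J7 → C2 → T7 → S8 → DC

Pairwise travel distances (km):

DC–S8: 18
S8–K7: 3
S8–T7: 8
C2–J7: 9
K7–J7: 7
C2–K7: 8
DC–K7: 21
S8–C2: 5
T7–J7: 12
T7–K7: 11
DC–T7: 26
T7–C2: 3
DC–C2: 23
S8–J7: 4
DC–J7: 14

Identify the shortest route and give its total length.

58 km — Plan I is the shortest.

Plan I: 14 + 7 + 8 + 3 + 8 + 18 = 58
Plan II: 26 + 8 + 3 + 7 + 9 + 23 = 76
Plan III: 21 + 7 + 9 + 3 + 8 + 18 = 66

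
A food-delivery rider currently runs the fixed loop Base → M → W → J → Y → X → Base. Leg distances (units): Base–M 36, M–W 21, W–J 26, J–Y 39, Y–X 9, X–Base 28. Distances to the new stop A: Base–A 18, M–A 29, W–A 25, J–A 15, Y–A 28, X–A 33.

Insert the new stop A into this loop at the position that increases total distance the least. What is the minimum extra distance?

Minimum extra distance: 4, inserting A between J and Y.

Insertion cost between consecutive stops i–j is d(i,A) + d(A,j) − d(i,j):
  between Base and M: 18 + 29 − 36 = 11
  between M and W: 29 + 25 − 21 = 33
  between W and J: 25 + 15 − 26 = 14
  between J and Y: 15 + 28 − 39 = 4
  between Y and X: 28 + 33 − 9 = 52
  between X and Base: 33 + 18 − 28 = 23
Cheapest insertion is between J and Y, adding 4.
New total = 159 + 4 = 163.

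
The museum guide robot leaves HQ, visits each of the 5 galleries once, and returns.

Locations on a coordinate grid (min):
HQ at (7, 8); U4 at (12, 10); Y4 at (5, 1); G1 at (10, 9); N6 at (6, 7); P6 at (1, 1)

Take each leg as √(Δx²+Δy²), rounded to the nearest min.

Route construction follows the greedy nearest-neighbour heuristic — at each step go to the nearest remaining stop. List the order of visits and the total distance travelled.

Nearest-neighbour total = 31 min; route HQ → N6 → G1 → U4 → Y4 → P6 → HQ.

At HQ the remaining stops are N6 1, G1 3, U4 5, Y4 7, P6 9; go to N6.
At N6 the remaining stops are G1 4, Y4 6, U4 7, P6 8; go to G1.
At G1 the remaining stops are U4 2, Y4 9, P6 12; go to U4.
At U4 the remaining stops are Y4 11, P6 14; go to Y4.
At Y4 the remaining stops are P6 4; go to P6.
Return P6→HQ: 9.
Total = 1 + 4 + 2 + 11 + 4 + 9 = 31.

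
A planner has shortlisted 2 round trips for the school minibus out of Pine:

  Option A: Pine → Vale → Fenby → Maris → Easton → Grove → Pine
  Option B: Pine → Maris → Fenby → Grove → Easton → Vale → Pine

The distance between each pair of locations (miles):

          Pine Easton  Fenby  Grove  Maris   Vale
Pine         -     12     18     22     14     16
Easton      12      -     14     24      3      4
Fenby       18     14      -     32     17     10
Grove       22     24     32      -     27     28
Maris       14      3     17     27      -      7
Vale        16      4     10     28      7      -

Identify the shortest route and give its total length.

92 miles — Option A is the shortest.

Option A: 16 + 10 + 17 + 3 + 24 + 22 = 92
Option B: 14 + 17 + 32 + 24 + 4 + 16 = 107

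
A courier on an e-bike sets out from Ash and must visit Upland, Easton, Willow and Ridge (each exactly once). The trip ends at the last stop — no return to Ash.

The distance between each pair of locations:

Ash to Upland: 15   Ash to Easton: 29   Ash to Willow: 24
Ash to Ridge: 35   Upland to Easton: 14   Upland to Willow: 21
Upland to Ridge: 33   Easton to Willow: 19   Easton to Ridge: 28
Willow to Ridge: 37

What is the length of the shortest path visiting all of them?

There are 4! = 24 possible orderings.
Ash - Upland - Easton - Willow - Ridge: 15+14+19+37 = 85
Ash - Upland - Easton - Ridge - Willow: 15+14+28+37 = 94
Ash - Upland - Willow - Easton - Ridge: 15+21+19+28 = 83
Ash - Upland - Willow - Ridge - Easton: 15+21+37+28 = 101
Ash - Upland - Ridge - Easton - Willow: 15+33+28+19 = 95
Ash - Upland - Ridge - Willow - Easton: 15+33+37+19 = 104
Ash - Easton - Upland - Willow - Ridge: 29+14+21+37 = 101
Ash - Easton - Upland - Ridge - Willow: 29+14+33+37 = 113
Ash - Easton - Willow - Upland - Ridge: 29+19+21+33 = 102
Ash - Easton - Willow - Ridge - Upland: 29+19+37+33 = 118
Ash - Easton - Ridge - Upland - Willow: 29+28+33+21 = 111
Ash - Easton - Ridge - Willow - Upland: 29+28+37+21 = 115
Ash - Willow - Upland - Easton - Ridge: 24+21+14+28 = 87
Ash - Willow - Upland - Ridge - Easton: 24+21+33+28 = 106
… (10 more)
The minimum is 83.
One shortest path: Ash → Upland → Willow → Easton → Ridge.

83 — the minimum one-way total.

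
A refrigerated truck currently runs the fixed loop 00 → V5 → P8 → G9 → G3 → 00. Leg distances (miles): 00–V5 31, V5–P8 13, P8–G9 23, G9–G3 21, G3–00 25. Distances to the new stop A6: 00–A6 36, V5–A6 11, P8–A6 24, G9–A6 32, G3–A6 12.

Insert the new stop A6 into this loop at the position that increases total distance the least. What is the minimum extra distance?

Minimum extra distance: 16 miles, inserting A6 between 00 and V5.

Insertion cost between consecutive stops i–j is d(i,A6) + d(A6,j) − d(i,j):
  between 00 and V5: 36 + 11 − 31 = 16
  between V5 and P8: 11 + 24 − 13 = 22
  between P8 and G9: 24 + 32 − 23 = 33
  between G9 and G3: 32 + 12 − 21 = 23
  between G3 and 00: 12 + 36 − 25 = 23
Cheapest insertion is between 00 and V5, adding 16.
New total = 113 + 16 = 129.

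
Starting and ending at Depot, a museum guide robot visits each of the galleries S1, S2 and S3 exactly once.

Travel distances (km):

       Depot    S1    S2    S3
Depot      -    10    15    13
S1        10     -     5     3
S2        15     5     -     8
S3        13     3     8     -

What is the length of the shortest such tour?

36 km — the shortest possible round trip.

There are 3 distinct closed tours to check (reversals are equivalent).
Depot → S1 → S2 → S3 → Depot: 10+5+8+13 = 36
Depot → S1 → S3 → S2 → Depot: 10+3+8+15 = 36
Depot → S2 → S1 → S3 → Depot: 15+5+3+13 = 36
The minimum is 36.
One optimal route: Depot → S1 → S2 → S3 → Depot (or its reverse).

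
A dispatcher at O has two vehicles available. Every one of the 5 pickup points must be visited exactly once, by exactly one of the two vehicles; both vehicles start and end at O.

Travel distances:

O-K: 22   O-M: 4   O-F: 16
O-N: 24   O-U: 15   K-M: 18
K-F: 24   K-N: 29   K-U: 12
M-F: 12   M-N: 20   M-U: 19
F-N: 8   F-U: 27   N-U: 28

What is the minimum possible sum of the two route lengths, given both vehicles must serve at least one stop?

Minimum combined distance: 88.

There are 2^4 − 1 = 15 ways to divide the 5 stops into two non-empty groups. For each, the best each vehicle can do is its own shortest tour through its group:
  {K} + {M, F, N, U}: 44 + 67 = 111
  {M} + {K, F, N, U}: 8 + 80 = 88
  {K, M} + {F, N, U}: 44 + 67 = 111
  {F} + {K, M, N, U}: 32 + 80 = 112
  {K, F} + {M, N, U}: 62 + 67 = 129
  {M, F} + {K, N, U}: 32 + 80 = 112
  … (15 splits in total)
Best: vehicle 1 O → M → O = 8; vehicle 2 O → F → N → K → U → O = 80; combined 88.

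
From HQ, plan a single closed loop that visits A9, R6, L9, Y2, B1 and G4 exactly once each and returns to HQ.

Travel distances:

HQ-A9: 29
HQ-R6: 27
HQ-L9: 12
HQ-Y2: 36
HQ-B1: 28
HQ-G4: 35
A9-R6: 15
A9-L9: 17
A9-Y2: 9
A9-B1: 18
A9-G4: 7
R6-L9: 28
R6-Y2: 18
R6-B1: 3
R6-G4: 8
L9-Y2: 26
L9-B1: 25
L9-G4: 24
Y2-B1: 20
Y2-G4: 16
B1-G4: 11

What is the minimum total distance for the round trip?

HQ - A9 - R6 - L9 - Y2 - B1 - G4 - HQ: 29+15+28+26+20+11+35 = 164
HQ - A9 - R6 - L9 - Y2 - G4 - B1 - HQ: 29+15+28+26+16+11+28 = 153
HQ - A9 - R6 - L9 - B1 - Y2 - G4 - HQ: 29+15+28+25+20+16+35 = 168
HQ - A9 - R6 - L9 - B1 - G4 - Y2 - HQ: 29+15+28+25+11+16+36 = 160
HQ - A9 - R6 - L9 - G4 - Y2 - B1 - HQ: 29+15+28+24+16+20+28 = 160
HQ - A9 - R6 - L9 - G4 - B1 - Y2 - HQ: 29+15+28+24+11+20+36 = 163
HQ - A9 - R6 - Y2 - L9 - B1 - G4 - HQ: 29+15+18+26+25+11+35 = 159
HQ - A9 - R6 - Y2 - L9 - G4 - B1 - HQ: 29+15+18+26+24+11+28 = 151
… (352 more)
HQ - L9 - A9 - Y2 - G4 - R6 - B1 - HQ: 12+17+9+16+8+3+28 = 93  ← best
The minimum is 93.
One optimal route: HQ → L9 → A9 → Y2 → G4 → R6 → B1 → HQ (or its reverse).

93 — the shortest possible round trip.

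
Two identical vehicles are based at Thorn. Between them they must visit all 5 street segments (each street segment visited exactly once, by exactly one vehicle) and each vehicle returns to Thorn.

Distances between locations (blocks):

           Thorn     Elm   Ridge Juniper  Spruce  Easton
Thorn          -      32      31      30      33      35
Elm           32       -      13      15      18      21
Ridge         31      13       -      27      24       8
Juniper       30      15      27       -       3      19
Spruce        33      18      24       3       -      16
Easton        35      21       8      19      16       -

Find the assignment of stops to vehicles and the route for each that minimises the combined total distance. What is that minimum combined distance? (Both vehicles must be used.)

There are 2^4 − 1 = 15 ways to divide the 5 stops into two non-empty groups. For each, the best each vehicle can do is its own shortest tour through its group:
  {Elm} + {Ridge, Juniper, Spruce, Easton}: 64 + 88 = 152
  {Ridge} + {Elm, Juniper, Spruce, Easton}: 62 + 101 = 163
  {Elm, Ridge} + {Juniper, Spruce, Easton}: 76 + 84 = 160
  {Juniper} + {Elm, Ridge, Spruce, Easton}: 60 + 102 = 162
  {Elm, Juniper} + {Ridge, Spruce, Easton}: 77 + 88 = 165
  {Ridge, Juniper} + {Elm, Spruce, Easton}: 88 + 101 = 189
  … (15 splits in total)
Best: vehicle 1 Thorn → Elm → Thorn = 64; vehicle 2 Thorn → Ridge → Easton → Spruce → Juniper → Thorn = 88; combined 152.

Minimum combined distance: 152 blocks.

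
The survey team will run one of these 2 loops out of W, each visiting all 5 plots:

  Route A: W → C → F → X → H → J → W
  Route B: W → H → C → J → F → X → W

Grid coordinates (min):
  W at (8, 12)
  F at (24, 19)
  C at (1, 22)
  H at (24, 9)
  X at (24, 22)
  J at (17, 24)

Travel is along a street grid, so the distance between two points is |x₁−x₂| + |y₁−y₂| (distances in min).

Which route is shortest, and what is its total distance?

Route A: 17 + 26 + 3 + 13 + 22 + 21 = 102
Route B: 19 + 36 + 18 + 12 + 3 + 26 = 114

Shortest is Route A, total 102 min.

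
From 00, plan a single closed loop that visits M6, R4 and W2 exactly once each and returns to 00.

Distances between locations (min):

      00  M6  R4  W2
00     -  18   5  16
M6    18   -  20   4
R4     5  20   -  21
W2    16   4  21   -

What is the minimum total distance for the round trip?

00 → M6 → R4 → W2 → 00: 18+20+21+16 = 75
00 → M6 → W2 → R4 → 00: 18+4+21+5 = 48
00 → R4 → M6 → W2 → 00: 5+20+4+16 = 45
The minimum is 45.
One optimal route: 00 → R4 → M6 → W2 → 00 (or its reverse).

45 min — the shortest possible round trip.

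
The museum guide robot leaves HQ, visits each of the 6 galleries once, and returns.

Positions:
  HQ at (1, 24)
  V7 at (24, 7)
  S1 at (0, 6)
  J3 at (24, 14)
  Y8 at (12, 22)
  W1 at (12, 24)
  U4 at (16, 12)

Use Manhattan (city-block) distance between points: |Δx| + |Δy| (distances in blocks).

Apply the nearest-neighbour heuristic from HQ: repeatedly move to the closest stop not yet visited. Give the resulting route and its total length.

HQ → [W1:11 / Y8:13 / S1:19 / U4:27 / J3:33 / V7:40] → W1 (11)
W1 → [Y8:2 / U4:16 / J3:22 / V7:29 / S1:30] → Y8 (2)
Y8 → [U4:14 / J3:20 / V7:27 / S1:28] → U4 (14)
U4 → [J3:10 / V7:13 / S1:22] → J3 (10)
J3 → [V7:7 / S1:32] → V7 (7)
V7 → [S1:25] → S1 (25)
Return S1→HQ: 19.
Total = 11 + 2 + 14 + 10 + 7 + 25 + 19 = 88.

88 blocks along HQ → W1 → Y8 → U4 → J3 → V7 → S1 → HQ.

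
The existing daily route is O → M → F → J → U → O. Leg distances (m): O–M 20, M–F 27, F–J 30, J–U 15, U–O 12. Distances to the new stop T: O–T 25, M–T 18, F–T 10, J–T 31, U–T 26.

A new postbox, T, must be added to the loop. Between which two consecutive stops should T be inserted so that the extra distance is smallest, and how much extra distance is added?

Insertion cost between consecutive stops i–j is d(i,T) + d(T,j) − d(i,j):
  between O and M: 25 + 18 − 20 = 23
  between M and F: 18 + 10 − 27 = 1
  between F and J: 10 + 31 − 30 = 11
  between J and U: 31 + 26 − 15 = 42
  between U and O: 26 + 25 − 12 = 39
Cheapest insertion is between M and F, adding 1.
New total = 104 + 1 = 105.

+1 m — insert T between M and F.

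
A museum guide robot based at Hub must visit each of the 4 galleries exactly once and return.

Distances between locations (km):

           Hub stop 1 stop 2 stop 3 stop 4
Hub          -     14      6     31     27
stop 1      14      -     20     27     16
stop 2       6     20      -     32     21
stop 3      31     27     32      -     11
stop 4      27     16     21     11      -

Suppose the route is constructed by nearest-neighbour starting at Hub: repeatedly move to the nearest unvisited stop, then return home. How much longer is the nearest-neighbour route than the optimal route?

From Hub: stop 2=6, stop 1=14, stop 4=27, stop 3=31 → choose stop 2 (6).
From stop 2: stop 1=20, stop 4=21, stop 3=32 → choose stop 1 (20).
From stop 1: stop 4=16, stop 3=27 → choose stop 4 (16).
From stop 4: stop 3=11 → choose stop 3 (11).
NN route Hub → stop 2 → stop 1 → stop 4 → stop 3 → Hub costs 84.
Optimal: Hub → stop 1 → stop 3 → stop 4 → stop 2 → Hub costs 79 (by enumerating all 12 distinct tours).
Excess = 84 − 79 = 5.

The nearest-neighbour route is 5 km longer than optimal.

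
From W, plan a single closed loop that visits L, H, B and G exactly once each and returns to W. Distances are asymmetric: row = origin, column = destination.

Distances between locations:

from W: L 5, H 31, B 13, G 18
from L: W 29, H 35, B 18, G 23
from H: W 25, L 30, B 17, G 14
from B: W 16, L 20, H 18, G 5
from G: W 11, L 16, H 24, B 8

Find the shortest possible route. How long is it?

W - L - H - B - G - W: 5+35+17+5+11 = 73
W - L - H - G - B - W: 5+35+14+8+16 = 78
W - L - B - H - G - W: 5+18+18+14+11 = 66
W - L - B - G - H - W: 5+18+5+24+25 = 77
W - L - G - H - B - W: 5+23+24+17+16 = 85
W - L - G - B - H - W: 5+23+8+18+25 = 79
W - H - L - B - G - W: 31+30+18+5+11 = 95
W - H - L - G - B - W: 31+30+23+8+16 = 108
W - H - B - L - G - W: 31+17+20+23+11 = 102
W - H - B - G - L - W: 31+17+5+16+29 = 98
W - H - G - L - B - W: 31+14+16+18+16 = 95
W - H - G - B - L - W: 31+14+8+20+29 = 102
W - B - L - H - G - W: 13+20+35+14+11 = 93
W - B - L - G - H - W: 13+20+23+24+25 = 105
… (10 more)
The minimum is 66.
One optimal route: W → L → B → H → G → W.

Shortest round trip = 66.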